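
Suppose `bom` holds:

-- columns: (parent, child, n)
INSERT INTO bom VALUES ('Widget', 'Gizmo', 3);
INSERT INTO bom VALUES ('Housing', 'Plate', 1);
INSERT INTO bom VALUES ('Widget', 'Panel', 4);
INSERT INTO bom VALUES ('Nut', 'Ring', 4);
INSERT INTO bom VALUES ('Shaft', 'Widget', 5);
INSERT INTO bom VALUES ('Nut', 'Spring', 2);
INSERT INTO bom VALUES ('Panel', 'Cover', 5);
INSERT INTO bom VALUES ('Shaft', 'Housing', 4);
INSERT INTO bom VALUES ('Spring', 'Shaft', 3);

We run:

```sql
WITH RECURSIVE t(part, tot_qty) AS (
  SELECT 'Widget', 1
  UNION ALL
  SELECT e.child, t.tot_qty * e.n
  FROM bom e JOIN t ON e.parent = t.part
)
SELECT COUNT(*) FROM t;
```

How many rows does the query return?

4

Base: (Widget, tot_qty=1).
Iteration 1: components of {Widget} -> Gizmo = 1*3 = 3, Panel = 1*4 = 4.
Iteration 2: components of {Gizmo,Panel} -> Cover = 4*5 = 20.
Iteration 3: no further components; recursion stops.
Total rows emitted: 4.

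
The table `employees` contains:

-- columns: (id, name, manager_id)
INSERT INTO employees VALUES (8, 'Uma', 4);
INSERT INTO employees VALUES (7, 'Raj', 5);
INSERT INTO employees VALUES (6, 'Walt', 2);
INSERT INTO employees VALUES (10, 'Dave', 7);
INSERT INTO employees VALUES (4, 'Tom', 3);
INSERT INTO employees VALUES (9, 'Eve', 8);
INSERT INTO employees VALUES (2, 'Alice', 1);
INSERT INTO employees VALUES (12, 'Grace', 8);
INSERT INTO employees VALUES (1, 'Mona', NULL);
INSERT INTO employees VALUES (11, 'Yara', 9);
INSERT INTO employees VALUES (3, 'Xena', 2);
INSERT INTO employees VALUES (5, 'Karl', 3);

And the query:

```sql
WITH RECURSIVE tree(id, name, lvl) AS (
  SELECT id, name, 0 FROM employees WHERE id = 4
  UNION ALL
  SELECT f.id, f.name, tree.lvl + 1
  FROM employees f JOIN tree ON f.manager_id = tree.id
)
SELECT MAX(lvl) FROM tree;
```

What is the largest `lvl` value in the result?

3

Base: id=4 (Tom) at lvl 0.
Iteration 1: rows with manager_id in {4} -> Uma (id 8, lvl 1).
Iteration 2: rows with manager_id in {8} -> Eve (id 9, lvl 2), Grace (id 12, lvl 2).
Iteration 3: rows with manager_id in {9,12} -> Yara (id 11, lvl 3).
Iteration 4: no rows with manager_id in {11}; recursion stops.
lvl values: 0, 1, 2, 2, 3; the maximum is 3.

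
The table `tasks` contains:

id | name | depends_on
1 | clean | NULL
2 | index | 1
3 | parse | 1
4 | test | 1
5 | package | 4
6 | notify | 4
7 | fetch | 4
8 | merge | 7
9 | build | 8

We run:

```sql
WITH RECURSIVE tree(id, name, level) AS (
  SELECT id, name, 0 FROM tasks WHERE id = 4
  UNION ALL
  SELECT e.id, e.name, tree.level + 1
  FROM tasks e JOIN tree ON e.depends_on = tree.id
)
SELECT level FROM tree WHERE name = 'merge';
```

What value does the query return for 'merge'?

2

Base: id=4 (test) at level 0.
Iteration 1: rows with depends_on in {4} -> package (id 5, level 1), notify (id 6, level 1), fetch (id 7, level 1).
Iteration 2: rows with depends_on in {5,6,7} -> merge (id 8, level 2).
Iteration 3: rows with depends_on in {8} -> build (id 9, level 3).
Iteration 4: no rows with depends_on in {9}; recursion stops.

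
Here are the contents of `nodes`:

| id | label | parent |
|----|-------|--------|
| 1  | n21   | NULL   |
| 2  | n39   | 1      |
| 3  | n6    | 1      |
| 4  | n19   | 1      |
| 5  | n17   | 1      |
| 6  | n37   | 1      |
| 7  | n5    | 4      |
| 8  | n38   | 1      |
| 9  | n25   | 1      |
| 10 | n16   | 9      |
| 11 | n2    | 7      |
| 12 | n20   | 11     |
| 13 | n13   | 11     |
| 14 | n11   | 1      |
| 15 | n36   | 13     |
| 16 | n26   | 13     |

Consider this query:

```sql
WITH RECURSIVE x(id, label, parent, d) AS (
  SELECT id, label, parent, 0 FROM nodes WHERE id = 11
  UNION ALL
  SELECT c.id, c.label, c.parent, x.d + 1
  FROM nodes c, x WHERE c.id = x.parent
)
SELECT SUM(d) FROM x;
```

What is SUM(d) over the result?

Base: id=11 (n2), parent=7, d 0.
Iteration 1: join on id=7 -> n5 (id 7, parent=4, d 1).
Iteration 2: join on id=4 -> n19 (id 4, parent=1, d 2).
Iteration 3: join on id=1 -> n21 (id 1, parent=NULL, d 3).
Iteration 4: parent is NULL; no match; recursion stops.
SUM(d) = 0 + 1 + 2 + 3 = 6.

6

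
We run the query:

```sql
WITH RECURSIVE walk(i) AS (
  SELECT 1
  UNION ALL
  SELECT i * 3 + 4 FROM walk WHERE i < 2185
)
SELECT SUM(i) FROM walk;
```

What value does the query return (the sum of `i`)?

3265

Base: i=1.
Iteration 1: 1 < 2185 holds -> i = 1 * 3 + 4 = 7.
Iteration 2: 7 < 2185 holds -> i = 7 * 3 + 4 = 25.
Iteration 3: 25 < 2185 holds -> i = 25 * 3 + 4 = 79.
Iteration 4: 79 < 2185 holds -> i = 79 * 3 + 4 = 241.
Iteration 5: 241 < 2185 holds -> i = 241 * 3 + 4 = 727.
Iteration 6: 727 < 2185 holds -> i = 727 * 3 + 4 = 2185.
Iteration 7: 2185 < 2185 fails; recursion stops.
SUM(i) = 1 + 7 + 25 + 79 + 241 + 727 + 2185 = 3265.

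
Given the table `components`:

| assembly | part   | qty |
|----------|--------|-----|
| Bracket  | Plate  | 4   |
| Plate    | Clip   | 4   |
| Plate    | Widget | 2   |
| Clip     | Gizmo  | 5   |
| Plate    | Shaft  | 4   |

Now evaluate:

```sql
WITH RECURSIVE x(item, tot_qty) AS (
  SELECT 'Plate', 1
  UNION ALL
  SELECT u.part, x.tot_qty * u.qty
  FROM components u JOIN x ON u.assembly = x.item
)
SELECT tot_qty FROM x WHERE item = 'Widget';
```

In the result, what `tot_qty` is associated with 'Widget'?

Base: (Plate, tot_qty=1).
Iteration 1: components of {Plate} -> Clip = 1*4 = 4, Shaft = 1*4 = 4, Widget = 1*2 = 2.
Iteration 2: components of {Clip,Shaft,Widget} -> Gizmo = 4*5 = 20.
Iteration 3: no further components; recursion stops.

2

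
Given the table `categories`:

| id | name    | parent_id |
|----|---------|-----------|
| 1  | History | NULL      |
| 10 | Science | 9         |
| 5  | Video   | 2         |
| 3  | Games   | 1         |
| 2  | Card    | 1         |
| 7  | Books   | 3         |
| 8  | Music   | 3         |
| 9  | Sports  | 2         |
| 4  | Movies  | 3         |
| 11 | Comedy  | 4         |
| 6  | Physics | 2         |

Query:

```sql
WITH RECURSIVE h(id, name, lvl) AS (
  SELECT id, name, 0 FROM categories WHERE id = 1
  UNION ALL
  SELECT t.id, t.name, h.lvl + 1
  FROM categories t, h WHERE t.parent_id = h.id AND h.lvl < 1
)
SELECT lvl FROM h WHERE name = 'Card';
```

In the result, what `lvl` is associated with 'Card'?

Base: id=1 (History) at lvl 0.
Iteration 1: rows with parent_id in {1} -> Card (id 2, lvl 1), Games (id 3, lvl 1).
Iteration 2: lvl < 1 fails for all current rows; recursion stops.

1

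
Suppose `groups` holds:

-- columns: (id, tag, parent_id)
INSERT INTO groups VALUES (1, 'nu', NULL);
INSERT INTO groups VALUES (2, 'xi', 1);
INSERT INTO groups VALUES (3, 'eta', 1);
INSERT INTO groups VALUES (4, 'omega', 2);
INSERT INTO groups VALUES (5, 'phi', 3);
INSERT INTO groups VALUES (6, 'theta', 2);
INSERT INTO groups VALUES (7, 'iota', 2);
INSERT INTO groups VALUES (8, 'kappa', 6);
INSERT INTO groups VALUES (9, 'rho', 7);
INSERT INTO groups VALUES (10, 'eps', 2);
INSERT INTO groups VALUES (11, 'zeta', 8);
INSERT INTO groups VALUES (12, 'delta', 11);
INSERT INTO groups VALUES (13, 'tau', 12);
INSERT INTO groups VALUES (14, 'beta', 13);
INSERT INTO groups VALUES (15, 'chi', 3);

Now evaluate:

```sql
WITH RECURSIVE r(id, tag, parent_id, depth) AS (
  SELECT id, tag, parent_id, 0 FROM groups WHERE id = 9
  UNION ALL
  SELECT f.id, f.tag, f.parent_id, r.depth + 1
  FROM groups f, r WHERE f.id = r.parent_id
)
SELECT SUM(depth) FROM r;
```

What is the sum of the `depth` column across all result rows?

Base: id=9 (rho), parent_id=7, depth 0.
Iteration 1: join on id=7 -> iota (id 7, parent_id=2, depth 1).
Iteration 2: join on id=2 -> xi (id 2, parent_id=1, depth 2).
Iteration 3: join on id=1 -> nu (id 1, parent_id=NULL, depth 3).
Iteration 4: parent_id is NULL; no match; recursion stops.
SUM(depth) = 0 + 1 + 2 + 3 = 6.

6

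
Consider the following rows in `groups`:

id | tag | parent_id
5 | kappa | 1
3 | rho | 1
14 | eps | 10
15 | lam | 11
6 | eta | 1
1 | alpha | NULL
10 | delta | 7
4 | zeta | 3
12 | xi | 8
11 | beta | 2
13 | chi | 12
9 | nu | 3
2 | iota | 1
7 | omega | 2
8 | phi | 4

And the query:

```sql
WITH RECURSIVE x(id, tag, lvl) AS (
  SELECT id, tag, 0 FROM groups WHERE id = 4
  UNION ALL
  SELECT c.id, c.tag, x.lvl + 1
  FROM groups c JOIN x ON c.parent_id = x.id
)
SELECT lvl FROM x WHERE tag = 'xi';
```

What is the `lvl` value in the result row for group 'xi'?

Base: id=4 (zeta) at lvl 0.
Iteration 1: rows with parent_id in {4} -> phi (id 8, lvl 1).
Iteration 2: rows with parent_id in {8} -> xi (id 12, lvl 2).
Iteration 3: rows with parent_id in {12} -> chi (id 13, lvl 3).
Iteration 4: no rows with parent_id in {13}; recursion stops.

2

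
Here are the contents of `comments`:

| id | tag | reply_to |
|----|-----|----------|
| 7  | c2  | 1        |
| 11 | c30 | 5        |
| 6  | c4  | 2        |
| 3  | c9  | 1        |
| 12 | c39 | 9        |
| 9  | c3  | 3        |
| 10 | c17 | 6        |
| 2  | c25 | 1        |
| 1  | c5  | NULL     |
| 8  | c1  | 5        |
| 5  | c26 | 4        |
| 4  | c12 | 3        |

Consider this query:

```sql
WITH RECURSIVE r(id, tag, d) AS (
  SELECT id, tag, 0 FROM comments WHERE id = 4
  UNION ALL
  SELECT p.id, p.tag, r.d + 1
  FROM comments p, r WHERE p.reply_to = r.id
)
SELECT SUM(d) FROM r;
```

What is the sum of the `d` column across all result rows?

5

Base: id=4 (c12) at d 0.
Iteration 1: rows with reply_to in {4} -> c26 (id 5, d 1).
Iteration 2: rows with reply_to in {5} -> c1 (id 8, d 2), c30 (id 11, d 2).
Iteration 3: no rows with reply_to in {8,11}; recursion stops.
SUM(d) = 0 + 1 + 2 + 2 = 5.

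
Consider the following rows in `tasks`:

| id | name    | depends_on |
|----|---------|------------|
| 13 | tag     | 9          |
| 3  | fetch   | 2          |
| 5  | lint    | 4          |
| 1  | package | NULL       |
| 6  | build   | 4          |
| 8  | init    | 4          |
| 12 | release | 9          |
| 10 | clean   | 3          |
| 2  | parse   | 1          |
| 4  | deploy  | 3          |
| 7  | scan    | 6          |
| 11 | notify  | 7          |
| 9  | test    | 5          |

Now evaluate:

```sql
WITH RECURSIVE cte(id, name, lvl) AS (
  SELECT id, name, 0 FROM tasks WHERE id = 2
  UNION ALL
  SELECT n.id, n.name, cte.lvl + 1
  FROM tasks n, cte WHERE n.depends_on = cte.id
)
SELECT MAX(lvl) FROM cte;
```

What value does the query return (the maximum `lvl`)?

5

Base: id=2 (parse) at lvl 0.
Iteration 1: rows with depends_on in {2} -> fetch (id 3, lvl 1).
Iteration 2: rows with depends_on in {3} -> deploy (id 4, lvl 2), clean (id 10, lvl 2).
Iteration 3: rows with depends_on in {4,10} -> lint (id 5, lvl 3), build (id 6, lvl 3), init (id 8, lvl 3).
Iteration 4: rows with depends_on in {5,6,8} -> scan (id 7, lvl 4), test (id 9, lvl 4).
Iteration 5: rows with depends_on in {7,9} -> notify (id 11, lvl 5), release (id 12, lvl 5), tag (id 13, lvl 5).
Iteration 6: no rows with depends_on in {11,12,13}; recursion stops.
lvl values: 0, 1, 2, 2, 3, 3, 3, 4, 4, 5, 5, 5; the maximum is 5.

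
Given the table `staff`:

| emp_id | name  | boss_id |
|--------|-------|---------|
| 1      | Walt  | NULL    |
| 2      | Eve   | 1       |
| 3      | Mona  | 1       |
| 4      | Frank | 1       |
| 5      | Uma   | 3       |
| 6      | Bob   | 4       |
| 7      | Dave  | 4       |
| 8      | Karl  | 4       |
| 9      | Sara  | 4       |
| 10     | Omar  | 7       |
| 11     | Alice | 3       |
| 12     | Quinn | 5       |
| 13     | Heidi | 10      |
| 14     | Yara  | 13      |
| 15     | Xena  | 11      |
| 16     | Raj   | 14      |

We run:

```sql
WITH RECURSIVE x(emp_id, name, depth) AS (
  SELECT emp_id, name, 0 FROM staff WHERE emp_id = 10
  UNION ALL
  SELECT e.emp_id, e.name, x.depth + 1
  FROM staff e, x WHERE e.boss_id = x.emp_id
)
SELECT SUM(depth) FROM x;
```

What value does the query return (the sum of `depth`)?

Base: emp_id=10 (Omar) at depth 0.
Iteration 1: rows with boss_id in {10} -> Heidi (id 13, depth 1).
Iteration 2: rows with boss_id in {13} -> Yara (id 14, depth 2).
Iteration 3: rows with boss_id in {14} -> Raj (id 16, depth 3).
Iteration 4: no rows with boss_id in {16}; recursion stops.
SUM(depth) = 0 + 1 + 2 + 3 = 6.

6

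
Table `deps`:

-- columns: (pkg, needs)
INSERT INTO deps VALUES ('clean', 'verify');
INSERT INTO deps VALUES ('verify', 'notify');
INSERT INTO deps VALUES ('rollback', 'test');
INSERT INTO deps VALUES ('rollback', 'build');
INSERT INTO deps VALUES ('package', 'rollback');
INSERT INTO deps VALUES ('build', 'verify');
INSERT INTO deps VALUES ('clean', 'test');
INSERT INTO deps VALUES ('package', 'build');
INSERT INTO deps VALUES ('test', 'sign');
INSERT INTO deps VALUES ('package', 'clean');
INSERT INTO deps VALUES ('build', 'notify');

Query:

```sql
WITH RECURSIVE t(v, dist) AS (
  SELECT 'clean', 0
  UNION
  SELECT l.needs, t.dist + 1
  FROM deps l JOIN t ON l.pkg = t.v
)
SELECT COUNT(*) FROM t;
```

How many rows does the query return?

Base: (clean, dist=0).
Iteration 1: edges from {clean} -> (test, dist=1), (verify, dist=1).
Iteration 2: edges from {test,verify} -> (notify, dist=2), (sign, dist=2).
Iteration 3: no outgoing edges from {notify,sign}; recursion stops.
Total rows emitted: 5.

5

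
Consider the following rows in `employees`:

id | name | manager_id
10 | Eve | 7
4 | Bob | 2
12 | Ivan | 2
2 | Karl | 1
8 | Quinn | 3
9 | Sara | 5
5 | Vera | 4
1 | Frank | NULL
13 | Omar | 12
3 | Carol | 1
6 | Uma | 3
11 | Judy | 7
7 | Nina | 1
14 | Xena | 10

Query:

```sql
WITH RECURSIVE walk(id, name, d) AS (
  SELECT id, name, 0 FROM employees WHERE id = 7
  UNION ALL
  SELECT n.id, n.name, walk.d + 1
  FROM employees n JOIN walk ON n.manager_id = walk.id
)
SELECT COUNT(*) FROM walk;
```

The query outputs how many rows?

Base: id=7 (Nina) at d 0.
Iteration 1: rows with manager_id in {7} -> Eve (id 10, d 1), Judy (id 11, d 1).
Iteration 2: rows with manager_id in {10,11} -> Xena (id 14, d 2).
Iteration 3: no rows with manager_id in {14}; recursion stops.
Total rows emitted: 4.

4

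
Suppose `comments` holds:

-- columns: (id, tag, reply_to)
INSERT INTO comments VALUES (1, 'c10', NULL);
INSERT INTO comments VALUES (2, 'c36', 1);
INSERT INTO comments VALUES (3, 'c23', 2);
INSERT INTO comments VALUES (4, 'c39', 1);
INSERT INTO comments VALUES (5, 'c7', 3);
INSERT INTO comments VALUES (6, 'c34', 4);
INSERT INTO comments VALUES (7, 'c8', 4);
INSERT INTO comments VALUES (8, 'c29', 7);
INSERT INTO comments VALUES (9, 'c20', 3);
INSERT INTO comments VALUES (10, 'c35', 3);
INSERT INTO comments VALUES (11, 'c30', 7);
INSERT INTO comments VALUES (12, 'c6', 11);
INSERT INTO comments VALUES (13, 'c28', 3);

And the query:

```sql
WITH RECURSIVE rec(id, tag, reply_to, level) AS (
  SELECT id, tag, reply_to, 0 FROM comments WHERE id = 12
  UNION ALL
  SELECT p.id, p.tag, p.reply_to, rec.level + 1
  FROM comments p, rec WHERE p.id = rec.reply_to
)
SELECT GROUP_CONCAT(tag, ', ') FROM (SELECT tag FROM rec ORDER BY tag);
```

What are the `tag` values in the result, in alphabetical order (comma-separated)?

c10, c30, c39, c6, c8

Base: id=12 (c6), reply_to=11, level 0.
Iteration 1: join on id=11 -> c30 (id 11, reply_to=7, level 1).
Iteration 2: join on id=7 -> c8 (id 7, reply_to=4, level 2).
Iteration 3: join on id=4 -> c39 (id 4, reply_to=1, level 3).
Iteration 4: join on id=1 -> c10 (id 1, reply_to=NULL, level 4).
Iteration 5: reply_to is NULL; no match; recursion stops.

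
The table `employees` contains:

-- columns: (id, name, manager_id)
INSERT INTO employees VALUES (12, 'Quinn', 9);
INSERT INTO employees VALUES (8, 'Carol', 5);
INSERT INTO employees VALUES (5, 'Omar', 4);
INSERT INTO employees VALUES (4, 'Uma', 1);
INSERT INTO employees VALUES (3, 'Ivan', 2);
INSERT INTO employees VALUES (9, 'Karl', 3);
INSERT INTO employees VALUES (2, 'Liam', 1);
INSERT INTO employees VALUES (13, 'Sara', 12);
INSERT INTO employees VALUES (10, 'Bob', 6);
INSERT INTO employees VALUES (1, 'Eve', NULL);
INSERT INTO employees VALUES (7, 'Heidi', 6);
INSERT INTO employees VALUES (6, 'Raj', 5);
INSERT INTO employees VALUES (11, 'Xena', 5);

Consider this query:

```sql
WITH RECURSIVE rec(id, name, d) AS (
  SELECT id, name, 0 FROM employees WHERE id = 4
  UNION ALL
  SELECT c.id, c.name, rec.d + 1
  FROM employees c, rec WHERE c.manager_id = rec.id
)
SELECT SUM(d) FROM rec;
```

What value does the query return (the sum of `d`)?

Base: id=4 (Uma) at d 0.
Iteration 1: rows with manager_id in {4} -> Omar (id 5, d 1).
Iteration 2: rows with manager_id in {5} -> Raj (id 6, d 2), Carol (id 8, d 2), Xena (id 11, d 2).
Iteration 3: rows with manager_id in {6,8,11} -> Heidi (id 7, d 3), Bob (id 10, d 3).
Iteration 4: no rows with manager_id in {7,10}; recursion stops.
SUM(d) = 0 + 1 + 2 + 2 + 2 + 3 + 3 = 13.

13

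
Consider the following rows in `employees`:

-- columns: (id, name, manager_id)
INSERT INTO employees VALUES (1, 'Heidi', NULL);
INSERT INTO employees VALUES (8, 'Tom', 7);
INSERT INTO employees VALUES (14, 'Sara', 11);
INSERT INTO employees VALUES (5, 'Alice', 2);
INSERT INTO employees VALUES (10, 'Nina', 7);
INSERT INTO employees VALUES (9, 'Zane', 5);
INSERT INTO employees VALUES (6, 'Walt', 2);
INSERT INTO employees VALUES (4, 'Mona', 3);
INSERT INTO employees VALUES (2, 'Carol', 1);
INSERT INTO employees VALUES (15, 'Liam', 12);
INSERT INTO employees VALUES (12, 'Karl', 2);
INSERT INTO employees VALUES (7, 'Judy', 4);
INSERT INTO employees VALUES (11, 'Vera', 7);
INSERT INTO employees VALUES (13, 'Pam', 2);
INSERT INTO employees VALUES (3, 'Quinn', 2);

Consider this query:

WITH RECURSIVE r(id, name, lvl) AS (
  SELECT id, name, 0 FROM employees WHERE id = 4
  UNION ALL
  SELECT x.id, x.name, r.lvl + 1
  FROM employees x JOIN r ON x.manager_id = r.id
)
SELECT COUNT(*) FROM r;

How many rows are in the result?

Base: id=4 (Mona) at lvl 0.
Iteration 1: rows with manager_id in {4} -> Judy (id 7, lvl 1).
Iteration 2: rows with manager_id in {7} -> Tom (id 8, lvl 2), Nina (id 10, lvl 2), Vera (id 11, lvl 2).
Iteration 3: rows with manager_id in {8,10,11} -> Sara (id 14, lvl 3).
Iteration 4: no rows with manager_id in {14}; recursion stops.
Total rows emitted: 6.

6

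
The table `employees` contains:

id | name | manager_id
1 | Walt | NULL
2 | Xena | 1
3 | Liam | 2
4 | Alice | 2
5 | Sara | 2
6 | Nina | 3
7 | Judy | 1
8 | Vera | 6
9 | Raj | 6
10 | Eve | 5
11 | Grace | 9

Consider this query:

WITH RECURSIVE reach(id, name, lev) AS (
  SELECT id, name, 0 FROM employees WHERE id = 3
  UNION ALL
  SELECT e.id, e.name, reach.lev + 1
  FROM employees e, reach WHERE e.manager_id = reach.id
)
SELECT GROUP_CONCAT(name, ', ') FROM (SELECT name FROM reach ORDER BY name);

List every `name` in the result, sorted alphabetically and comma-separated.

Base: id=3 (Liam) at lev 0.
Iteration 1: rows with manager_id in {3} -> Nina (id 6, lev 1).
Iteration 2: rows with manager_id in {6} -> Vera (id 8, lev 2), Raj (id 9, lev 2).
Iteration 3: rows with manager_id in {8,9} -> Grace (id 11, lev 3).
Iteration 4: no rows with manager_id in {11}; recursion stops.

Grace, Liam, Nina, Raj, Vera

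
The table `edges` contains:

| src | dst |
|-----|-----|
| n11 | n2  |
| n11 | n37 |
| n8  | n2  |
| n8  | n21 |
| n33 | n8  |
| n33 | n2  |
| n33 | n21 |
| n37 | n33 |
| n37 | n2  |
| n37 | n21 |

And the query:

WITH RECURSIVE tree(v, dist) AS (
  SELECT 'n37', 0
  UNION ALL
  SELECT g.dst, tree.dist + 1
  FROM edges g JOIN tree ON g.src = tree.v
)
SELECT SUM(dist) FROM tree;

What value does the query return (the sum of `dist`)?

Base: (n37, dist=0).
Iteration 1: edges from {n37} -> (n2, dist=1), (n21, dist=1), (n33, dist=1).
Iteration 2: edges from {n2,n21,n33} -> (n2, dist=2), (n21, dist=2), (n8, dist=2).
Iteration 3: edges from {n2,n21,n8} -> (n2, dist=3), (n21, dist=3).
Iteration 4: no outgoing edges from {n2,n21}; recursion stops.
SUM(dist) = 0 + 1 + 1 + 1 + 2 + 2 + 2 + 3 + 3 = 15.

15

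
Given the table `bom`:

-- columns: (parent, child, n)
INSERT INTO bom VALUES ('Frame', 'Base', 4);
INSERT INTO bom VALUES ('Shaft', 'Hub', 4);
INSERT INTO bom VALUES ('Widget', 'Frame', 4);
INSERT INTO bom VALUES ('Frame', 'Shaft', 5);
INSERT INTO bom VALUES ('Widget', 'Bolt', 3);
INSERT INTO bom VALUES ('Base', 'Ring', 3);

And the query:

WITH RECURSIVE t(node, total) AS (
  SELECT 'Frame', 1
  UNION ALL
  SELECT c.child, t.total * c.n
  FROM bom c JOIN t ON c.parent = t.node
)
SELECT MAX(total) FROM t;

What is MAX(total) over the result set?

Base: (Frame, total=1).
Iteration 1: components of {Frame} -> Base = 1*4 = 4, Shaft = 1*5 = 5.
Iteration 2: components of {Base,Shaft} -> Hub = 5*4 = 20, Ring = 4*3 = 12.
Iteration 3: no further components; recursion stops.
total values: 1, 4, 5, 12, 20; the maximum is 20.

20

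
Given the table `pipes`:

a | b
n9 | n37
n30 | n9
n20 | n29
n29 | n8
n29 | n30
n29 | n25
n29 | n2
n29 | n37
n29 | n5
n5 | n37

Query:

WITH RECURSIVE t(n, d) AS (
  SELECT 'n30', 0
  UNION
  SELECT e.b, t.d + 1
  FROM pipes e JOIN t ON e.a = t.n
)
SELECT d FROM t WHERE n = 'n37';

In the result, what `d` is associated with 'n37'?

2

Base: (n30, d=0).
Iteration 1: edges from {n30} -> (n9, d=1).
Iteration 2: edges from {n9} -> (n37, d=2).
Iteration 3: no outgoing edges from {n37}; recursion stops.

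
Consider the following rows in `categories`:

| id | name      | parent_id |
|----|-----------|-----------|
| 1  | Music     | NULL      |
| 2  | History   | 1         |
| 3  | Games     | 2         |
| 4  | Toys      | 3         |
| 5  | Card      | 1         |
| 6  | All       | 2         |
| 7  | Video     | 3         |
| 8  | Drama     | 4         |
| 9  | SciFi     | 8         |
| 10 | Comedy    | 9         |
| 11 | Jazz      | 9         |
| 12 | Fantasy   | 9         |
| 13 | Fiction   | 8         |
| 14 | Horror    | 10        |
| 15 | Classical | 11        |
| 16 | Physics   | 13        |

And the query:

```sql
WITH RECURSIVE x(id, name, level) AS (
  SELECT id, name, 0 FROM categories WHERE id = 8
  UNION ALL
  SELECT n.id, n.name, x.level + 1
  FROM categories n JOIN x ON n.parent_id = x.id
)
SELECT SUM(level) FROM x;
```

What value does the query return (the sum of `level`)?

Base: id=8 (Drama) at level 0.
Iteration 1: rows with parent_id in {8} -> SciFi (id 9, level 1), Fiction (id 13, level 1).
Iteration 2: rows with parent_id in {9,13} -> Comedy (id 10, level 2), Jazz (id 11, level 2), Fantasy (id 12, level 2), Physics (id 16, level 2).
Iteration 3: rows with parent_id in {10,11,12,16} -> Horror (id 14, level 3), Classical (id 15, level 3).
Iteration 4: no rows with parent_id in {14,15}; recursion stops.
SUM(level) = 0 + 1 + 1 + 2 + 2 + 2 + 2 + 3 + 3 = 16.

16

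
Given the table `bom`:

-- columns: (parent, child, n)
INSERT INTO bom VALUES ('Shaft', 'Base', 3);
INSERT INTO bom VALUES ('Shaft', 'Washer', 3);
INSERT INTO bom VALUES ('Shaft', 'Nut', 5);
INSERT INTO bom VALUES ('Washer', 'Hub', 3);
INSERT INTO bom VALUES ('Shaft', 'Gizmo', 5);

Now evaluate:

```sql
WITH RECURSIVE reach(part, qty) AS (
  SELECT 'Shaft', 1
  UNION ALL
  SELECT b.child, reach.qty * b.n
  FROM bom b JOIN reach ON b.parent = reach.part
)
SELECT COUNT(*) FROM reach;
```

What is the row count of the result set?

6

Base: (Shaft, qty=1).
Iteration 1: components of {Shaft} -> Base = 1*3 = 3, Gizmo = 1*5 = 5, Nut = 1*5 = 5, Washer = 1*3 = 3.
Iteration 2: components of {Base,Gizmo,Nut,Washer} -> Hub = 3*3 = 9.
Iteration 3: no further components; recursion stops.
Total rows emitted: 6.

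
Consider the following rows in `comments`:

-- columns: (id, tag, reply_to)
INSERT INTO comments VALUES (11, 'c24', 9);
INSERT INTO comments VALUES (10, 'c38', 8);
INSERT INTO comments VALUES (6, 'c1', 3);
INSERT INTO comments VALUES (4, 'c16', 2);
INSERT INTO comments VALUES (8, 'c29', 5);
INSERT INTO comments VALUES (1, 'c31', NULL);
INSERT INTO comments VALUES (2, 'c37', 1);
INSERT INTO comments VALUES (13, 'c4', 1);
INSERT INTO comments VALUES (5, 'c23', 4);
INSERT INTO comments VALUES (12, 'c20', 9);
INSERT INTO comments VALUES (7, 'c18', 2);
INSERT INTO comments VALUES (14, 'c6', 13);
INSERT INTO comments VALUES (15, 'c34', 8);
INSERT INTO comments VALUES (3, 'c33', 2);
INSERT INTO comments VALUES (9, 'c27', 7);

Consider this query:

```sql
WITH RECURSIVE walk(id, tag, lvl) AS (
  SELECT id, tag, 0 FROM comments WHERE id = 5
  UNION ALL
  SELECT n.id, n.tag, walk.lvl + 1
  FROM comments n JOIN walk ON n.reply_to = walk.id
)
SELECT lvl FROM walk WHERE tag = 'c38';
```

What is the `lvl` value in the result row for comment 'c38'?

Base: id=5 (c23) at lvl 0.
Iteration 1: rows with reply_to in {5} -> c29 (id 8, lvl 1).
Iteration 2: rows with reply_to in {8} -> c38 (id 10, lvl 2), c34 (id 15, lvl 2).
Iteration 3: no rows with reply_to in {10,15}; recursion stops.

2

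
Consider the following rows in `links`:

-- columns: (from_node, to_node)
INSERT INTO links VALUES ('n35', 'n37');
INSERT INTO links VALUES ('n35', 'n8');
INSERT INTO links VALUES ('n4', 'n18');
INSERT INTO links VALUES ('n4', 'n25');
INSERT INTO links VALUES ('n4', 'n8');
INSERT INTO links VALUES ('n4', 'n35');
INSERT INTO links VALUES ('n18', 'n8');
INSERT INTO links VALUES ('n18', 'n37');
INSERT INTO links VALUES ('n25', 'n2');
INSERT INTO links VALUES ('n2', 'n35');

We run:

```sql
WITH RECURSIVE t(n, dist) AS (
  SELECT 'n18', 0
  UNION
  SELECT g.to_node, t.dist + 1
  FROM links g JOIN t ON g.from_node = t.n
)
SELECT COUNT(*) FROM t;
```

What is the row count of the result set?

3

Base: (n18, dist=0).
Iteration 1: edges from {n18} -> (n37, dist=1), (n8, dist=1).
Iteration 2: no outgoing edges from {n37,n8}; recursion stops.
Total rows emitted: 3.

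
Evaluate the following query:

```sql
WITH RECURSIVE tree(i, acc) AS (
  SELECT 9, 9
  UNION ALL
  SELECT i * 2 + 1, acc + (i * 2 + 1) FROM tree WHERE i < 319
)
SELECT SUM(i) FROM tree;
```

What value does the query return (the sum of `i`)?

Base: i=9, acc=9.
Iteration 1: 9 < 319 holds -> i = 9 * 2 + 1 = 19, acc = 9 + 19 = 28.
Iteration 2: 19 < 319 holds -> i = 19 * 2 + 1 = 39, acc = 28 + 39 = 67.
Iteration 3: 39 < 319 holds -> i = 39 * 2 + 1 = 79, acc = 67 + 79 = 146.
Iteration 4: 79 < 319 holds -> i = 79 * 2 + 1 = 159, acc = 146 + 159 = 305.
Iteration 5: 159 < 319 holds -> i = 159 * 2 + 1 = 319, acc = 305 + 319 = 624.
Iteration 6: 319 < 319 fails; recursion stops.
SUM(i) = 9 + 19 + 39 + 79 + 159 + 319 = 624.

624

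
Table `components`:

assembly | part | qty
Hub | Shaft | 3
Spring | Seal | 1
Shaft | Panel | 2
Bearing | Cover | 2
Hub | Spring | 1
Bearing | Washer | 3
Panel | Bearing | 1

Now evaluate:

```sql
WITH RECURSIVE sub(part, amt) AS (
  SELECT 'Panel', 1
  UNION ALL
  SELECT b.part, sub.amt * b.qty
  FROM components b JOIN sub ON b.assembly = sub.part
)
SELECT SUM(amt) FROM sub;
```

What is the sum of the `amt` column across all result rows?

7

Base: (Panel, amt=1).
Iteration 1: components of {Panel} -> Bearing = 1*1 = 1.
Iteration 2: components of {Bearing} -> Cover = 1*2 = 2, Washer = 1*3 = 3.
Iteration 3: no further components; recursion stops.
SUM(amt) = 1 + 1 + 3 + 2 = 7.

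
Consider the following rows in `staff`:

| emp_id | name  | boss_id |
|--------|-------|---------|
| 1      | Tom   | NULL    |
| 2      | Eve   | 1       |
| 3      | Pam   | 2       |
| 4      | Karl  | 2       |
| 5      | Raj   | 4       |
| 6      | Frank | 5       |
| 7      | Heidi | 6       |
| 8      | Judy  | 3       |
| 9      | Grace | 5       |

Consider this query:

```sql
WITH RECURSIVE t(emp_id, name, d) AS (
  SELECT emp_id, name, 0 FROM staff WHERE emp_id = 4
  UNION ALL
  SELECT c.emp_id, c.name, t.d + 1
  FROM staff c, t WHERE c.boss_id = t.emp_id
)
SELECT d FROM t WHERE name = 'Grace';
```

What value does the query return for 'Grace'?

Base: emp_id=4 (Karl) at d 0.
Iteration 1: rows with boss_id in {4} -> Raj (id 5, d 1).
Iteration 2: rows with boss_id in {5} -> Frank (id 6, d 2), Grace (id 9, d 2).
Iteration 3: rows with boss_id in {6,9} -> Heidi (id 7, d 3).
Iteration 4: no rows with boss_id in {7}; recursion stops.

2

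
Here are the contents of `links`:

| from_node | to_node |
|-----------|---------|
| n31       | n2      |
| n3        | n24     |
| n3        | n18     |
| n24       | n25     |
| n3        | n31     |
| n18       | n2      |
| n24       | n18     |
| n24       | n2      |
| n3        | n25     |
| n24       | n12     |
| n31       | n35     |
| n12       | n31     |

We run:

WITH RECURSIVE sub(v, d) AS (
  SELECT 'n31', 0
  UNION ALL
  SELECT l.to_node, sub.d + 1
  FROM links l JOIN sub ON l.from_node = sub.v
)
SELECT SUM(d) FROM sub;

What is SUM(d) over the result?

Base: (n31, d=0).
Iteration 1: edges from {n31} -> (n2, d=1), (n35, d=1).
Iteration 2: no outgoing edges from {n2,n35}; recursion stops.
SUM(d) = 0 + 1 + 1 = 2.

2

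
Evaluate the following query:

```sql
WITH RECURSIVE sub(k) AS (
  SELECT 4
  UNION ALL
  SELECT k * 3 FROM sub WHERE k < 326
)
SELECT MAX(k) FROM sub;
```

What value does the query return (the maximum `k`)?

972

Base: k=4.
Iteration 1: 4 < 326 holds -> k = 4 * 3 = 12.
Iteration 2: 12 < 326 holds -> k = 12 * 3 = 36.
Iteration 3: 36 < 326 holds -> k = 36 * 3 = 108.
Iteration 4: 108 < 326 holds -> k = 108 * 3 = 324.
Iteration 5: 324 < 326 holds -> k = 324 * 3 = 972.
Iteration 6: 972 < 326 fails; recursion stops.
k values: 4, 12, 36, 108, 324, 972; the maximum is 972.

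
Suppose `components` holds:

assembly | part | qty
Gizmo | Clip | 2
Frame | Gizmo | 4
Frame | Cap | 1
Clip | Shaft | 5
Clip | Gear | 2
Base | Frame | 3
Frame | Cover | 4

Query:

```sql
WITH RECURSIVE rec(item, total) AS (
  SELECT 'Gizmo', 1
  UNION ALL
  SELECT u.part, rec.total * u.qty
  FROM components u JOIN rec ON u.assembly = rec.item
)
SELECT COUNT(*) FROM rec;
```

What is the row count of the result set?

Base: (Gizmo, total=1).
Iteration 1: components of {Gizmo} -> Clip = 1*2 = 2.
Iteration 2: components of {Clip} -> Gear = 2*2 = 4, Shaft = 2*5 = 10.
Iteration 3: no further components; recursion stops.
Total rows emitted: 4.

4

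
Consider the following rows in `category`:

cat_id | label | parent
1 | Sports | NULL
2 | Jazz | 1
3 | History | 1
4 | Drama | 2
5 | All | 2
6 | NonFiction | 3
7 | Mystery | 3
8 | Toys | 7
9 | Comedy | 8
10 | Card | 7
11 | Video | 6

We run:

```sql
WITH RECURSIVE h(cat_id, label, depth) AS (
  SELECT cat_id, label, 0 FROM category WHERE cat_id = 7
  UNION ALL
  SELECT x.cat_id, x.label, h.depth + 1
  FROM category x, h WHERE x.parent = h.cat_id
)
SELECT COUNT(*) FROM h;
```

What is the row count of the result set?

Base: cat_id=7 (Mystery) at depth 0.
Iteration 1: rows with parent in {7} -> Toys (id 8, depth 1), Card (id 10, depth 1).
Iteration 2: rows with parent in {8,10} -> Comedy (id 9, depth 2).
Iteration 3: no rows with parent in {9}; recursion stops.
Total rows emitted: 4.

4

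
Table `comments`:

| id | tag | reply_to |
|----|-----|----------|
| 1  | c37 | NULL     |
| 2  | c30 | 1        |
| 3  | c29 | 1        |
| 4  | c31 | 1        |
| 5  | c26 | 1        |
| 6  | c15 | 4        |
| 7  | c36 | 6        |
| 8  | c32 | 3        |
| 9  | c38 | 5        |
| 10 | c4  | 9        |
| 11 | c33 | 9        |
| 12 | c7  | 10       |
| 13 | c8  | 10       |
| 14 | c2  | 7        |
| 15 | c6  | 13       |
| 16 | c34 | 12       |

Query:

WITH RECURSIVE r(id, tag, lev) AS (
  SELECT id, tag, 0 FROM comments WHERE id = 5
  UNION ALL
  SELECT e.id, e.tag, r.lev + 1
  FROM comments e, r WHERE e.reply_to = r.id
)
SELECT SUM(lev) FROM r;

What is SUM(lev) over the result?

19

Base: id=5 (c26) at lev 0.
Iteration 1: rows with reply_to in {5} -> c38 (id 9, lev 1).
Iteration 2: rows with reply_to in {9} -> c4 (id 10, lev 2), c33 (id 11, lev 2).
Iteration 3: rows with reply_to in {10,11} -> c7 (id 12, lev 3), c8 (id 13, lev 3).
Iteration 4: rows with reply_to in {12,13} -> c6 (id 15, lev 4), c34 (id 16, lev 4).
Iteration 5: no rows with reply_to in {15,16}; recursion stops.
SUM(lev) = 0 + 1 + 2 + 2 + 3 + 3 + 4 + 4 = 19.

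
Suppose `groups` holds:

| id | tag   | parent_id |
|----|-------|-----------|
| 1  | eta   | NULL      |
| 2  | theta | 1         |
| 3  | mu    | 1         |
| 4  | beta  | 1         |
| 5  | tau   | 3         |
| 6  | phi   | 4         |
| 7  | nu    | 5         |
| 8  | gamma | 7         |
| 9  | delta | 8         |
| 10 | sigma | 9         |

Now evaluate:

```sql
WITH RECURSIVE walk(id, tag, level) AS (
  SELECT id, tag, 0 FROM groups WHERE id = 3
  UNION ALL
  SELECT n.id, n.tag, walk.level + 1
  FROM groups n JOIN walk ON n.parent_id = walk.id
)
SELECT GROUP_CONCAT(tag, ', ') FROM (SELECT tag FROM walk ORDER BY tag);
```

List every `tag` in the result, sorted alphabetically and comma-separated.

Base: id=3 (mu) at level 0.
Iteration 1: rows with parent_id in {3} -> tau (id 5, level 1).
Iteration 2: rows with parent_id in {5} -> nu (id 7, level 2).
Iteration 3: rows with parent_id in {7} -> gamma (id 8, level 3).
Iteration 4: rows with parent_id in {8} -> delta (id 9, level 4).
Iteration 5: rows with parent_id in {9} -> sigma (id 10, level 5).
Iteration 6: no rows with parent_id in {10}; recursion stops.

delta, gamma, mu, nu, sigma, tau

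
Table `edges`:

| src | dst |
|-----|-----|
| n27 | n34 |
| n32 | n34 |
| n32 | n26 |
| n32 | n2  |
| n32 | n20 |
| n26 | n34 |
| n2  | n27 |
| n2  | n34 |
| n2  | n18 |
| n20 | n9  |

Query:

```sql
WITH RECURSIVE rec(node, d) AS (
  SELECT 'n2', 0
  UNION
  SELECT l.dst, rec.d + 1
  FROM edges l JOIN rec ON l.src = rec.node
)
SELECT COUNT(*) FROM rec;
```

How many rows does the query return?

5

Base: (n2, d=0).
Iteration 1: edges from {n2} -> (n18, d=1), (n27, d=1), (n34, d=1).
Iteration 2: edges from {n18,n27,n34} -> (n34, d=2).
Iteration 3: no outgoing edges from {n34}; recursion stops.
Total rows emitted: 5.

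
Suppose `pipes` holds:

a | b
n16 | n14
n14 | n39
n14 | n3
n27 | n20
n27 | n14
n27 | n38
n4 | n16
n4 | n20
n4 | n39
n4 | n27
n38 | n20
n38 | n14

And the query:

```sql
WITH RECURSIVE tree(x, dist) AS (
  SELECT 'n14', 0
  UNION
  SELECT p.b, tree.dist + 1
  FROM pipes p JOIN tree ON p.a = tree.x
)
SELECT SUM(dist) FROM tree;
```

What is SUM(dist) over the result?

Base: (n14, dist=0).
Iteration 1: edges from {n14} -> (n3, dist=1), (n39, dist=1).
Iteration 2: no outgoing edges from {n3,n39}; recursion stops.
SUM(dist) = 0 + 1 + 1 = 2.

2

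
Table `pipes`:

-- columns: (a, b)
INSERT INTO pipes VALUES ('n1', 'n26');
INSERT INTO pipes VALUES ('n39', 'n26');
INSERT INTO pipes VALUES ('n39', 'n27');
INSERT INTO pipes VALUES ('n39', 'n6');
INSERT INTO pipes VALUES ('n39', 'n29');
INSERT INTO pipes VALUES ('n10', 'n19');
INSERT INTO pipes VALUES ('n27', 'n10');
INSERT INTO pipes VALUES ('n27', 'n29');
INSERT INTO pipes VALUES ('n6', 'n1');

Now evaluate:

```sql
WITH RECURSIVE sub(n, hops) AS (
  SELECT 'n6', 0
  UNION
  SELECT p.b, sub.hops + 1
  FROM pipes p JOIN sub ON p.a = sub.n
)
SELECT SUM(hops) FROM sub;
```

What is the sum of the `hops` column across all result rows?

3

Base: (n6, hops=0).
Iteration 1: edges from {n6} -> (n1, hops=1).
Iteration 2: edges from {n1} -> (n26, hops=2).
Iteration 3: no outgoing edges from {n26}; recursion stops.
SUM(hops) = 0 + 1 + 2 = 3.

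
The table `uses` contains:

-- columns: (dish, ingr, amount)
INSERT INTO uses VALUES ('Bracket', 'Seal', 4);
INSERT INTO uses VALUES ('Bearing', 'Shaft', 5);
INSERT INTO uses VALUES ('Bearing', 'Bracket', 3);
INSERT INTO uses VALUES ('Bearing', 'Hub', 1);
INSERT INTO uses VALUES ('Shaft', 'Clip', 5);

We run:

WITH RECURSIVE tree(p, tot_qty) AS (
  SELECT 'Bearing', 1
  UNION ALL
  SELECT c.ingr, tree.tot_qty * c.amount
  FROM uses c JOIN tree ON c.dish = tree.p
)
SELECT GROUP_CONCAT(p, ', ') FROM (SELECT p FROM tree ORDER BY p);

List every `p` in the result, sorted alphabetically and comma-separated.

Base: (Bearing, tot_qty=1).
Iteration 1: components of {Bearing} -> Bracket = 1*3 = 3, Hub = 1*1 = 1, Shaft = 1*5 = 5.
Iteration 2: components of {Bracket,Hub,Shaft} -> Clip = 5*5 = 25, Seal = 3*4 = 12.
Iteration 3: no further components; recursion stops.

Bearing, Bracket, Clip, Hub, Seal, Shaft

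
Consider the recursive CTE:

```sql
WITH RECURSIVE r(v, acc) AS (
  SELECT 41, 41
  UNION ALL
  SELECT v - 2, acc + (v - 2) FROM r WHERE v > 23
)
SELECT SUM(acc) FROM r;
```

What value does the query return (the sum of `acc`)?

1925

Base: v=41, acc=41.
Iteration 1: 41 > 23 holds -> v = 41 - 2 = 39, acc = 41 + 39 = 80.
Iteration 2: 39 > 23 holds -> v = 39 - 2 = 37, acc = 80 + 37 = 117.
Iteration 3: 37 > 23 holds -> v = 37 - 2 = 35, acc = 117 + 35 = 152.
Iteration 4: 35 > 23 holds -> v = 35 - 2 = 33, acc = 152 + 33 = 185.
Iteration 5: 33 > 23 holds -> v = 33 - 2 = 31, acc = 185 + 31 = 216.
Iteration 6: 31 > 23 holds -> v = 31 - 2 = 29, acc = 216 + 29 = 245.
Iteration 7: 29 > 23 holds -> v = 29 - 2 = 27, acc = 245 + 27 = 272.
Iteration 8: 27 > 23 holds -> v = 27 - 2 = 25, acc = 272 + 25 = 297.
Iteration 9: 25 > 23 holds -> v = 25 - 2 = 23, acc = 297 + 23 = 320.
Iteration 10: 23 > 23 fails; recursion stops.
SUM(acc) = 41 + 80 + 117 + 152 + 185 + 216 + 245 + 272 + 297 + 320 = 1925.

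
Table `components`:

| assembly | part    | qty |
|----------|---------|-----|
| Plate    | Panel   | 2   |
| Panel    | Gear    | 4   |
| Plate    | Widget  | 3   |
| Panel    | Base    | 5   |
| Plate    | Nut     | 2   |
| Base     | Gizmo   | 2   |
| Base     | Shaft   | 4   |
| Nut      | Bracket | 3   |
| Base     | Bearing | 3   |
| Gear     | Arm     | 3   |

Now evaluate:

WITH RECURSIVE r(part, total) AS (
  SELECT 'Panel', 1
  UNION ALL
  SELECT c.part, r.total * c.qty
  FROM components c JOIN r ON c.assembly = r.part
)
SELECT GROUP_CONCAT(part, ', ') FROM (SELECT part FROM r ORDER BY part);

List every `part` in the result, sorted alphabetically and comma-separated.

Arm, Base, Bearing, Gear, Gizmo, Panel, Shaft

Base: (Panel, total=1).
Iteration 1: components of {Panel} -> Base = 1*5 = 5, Gear = 1*4 = 4.
Iteration 2: components of {Base,Gear} -> Arm = 4*3 = 12, Bearing = 5*3 = 15, Gizmo = 5*2 = 10, Shaft = 5*4 = 20.
Iteration 3: no further components; recursion stops.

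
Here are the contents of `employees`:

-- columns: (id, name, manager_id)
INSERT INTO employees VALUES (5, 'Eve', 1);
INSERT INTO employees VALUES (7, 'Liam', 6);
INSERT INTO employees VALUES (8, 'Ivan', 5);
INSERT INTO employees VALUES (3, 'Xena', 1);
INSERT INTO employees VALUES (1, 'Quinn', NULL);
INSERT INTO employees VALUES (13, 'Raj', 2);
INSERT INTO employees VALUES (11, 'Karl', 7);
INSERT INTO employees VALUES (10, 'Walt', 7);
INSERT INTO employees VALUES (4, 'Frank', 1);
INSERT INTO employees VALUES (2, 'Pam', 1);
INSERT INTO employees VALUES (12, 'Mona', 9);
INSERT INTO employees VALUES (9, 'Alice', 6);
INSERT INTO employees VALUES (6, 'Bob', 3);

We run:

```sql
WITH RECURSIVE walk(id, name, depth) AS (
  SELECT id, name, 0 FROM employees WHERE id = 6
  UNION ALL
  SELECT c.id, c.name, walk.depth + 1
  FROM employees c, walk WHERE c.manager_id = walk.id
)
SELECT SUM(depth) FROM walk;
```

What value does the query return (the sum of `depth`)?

8

Base: id=6 (Bob) at depth 0.
Iteration 1: rows with manager_id in {6} -> Liam (id 7, depth 1), Alice (id 9, depth 1).
Iteration 2: rows with manager_id in {7,9} -> Walt (id 10, depth 2), Karl (id 11, depth 2), Mona (id 12, depth 2).
Iteration 3: no rows with manager_id in {10,11,12}; recursion stops.
SUM(depth) = 0 + 1 + 1 + 2 + 2 + 2 = 8.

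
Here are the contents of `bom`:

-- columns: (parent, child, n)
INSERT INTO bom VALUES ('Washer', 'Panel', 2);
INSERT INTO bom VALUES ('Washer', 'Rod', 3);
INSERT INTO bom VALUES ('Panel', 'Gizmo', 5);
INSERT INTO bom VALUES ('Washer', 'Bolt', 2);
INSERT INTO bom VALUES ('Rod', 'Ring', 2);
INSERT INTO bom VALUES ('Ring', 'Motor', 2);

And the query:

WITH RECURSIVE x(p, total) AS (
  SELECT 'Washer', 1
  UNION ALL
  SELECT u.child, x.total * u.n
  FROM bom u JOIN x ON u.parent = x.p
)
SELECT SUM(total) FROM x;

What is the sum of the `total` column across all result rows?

36

Base: (Washer, total=1).
Iteration 1: components of {Washer} -> Bolt = 1*2 = 2, Panel = 1*2 = 2, Rod = 1*3 = 3.
Iteration 2: components of {Bolt,Panel,Rod} -> Gizmo = 2*5 = 10, Ring = 3*2 = 6.
Iteration 3: components of {Gizmo,Ring} -> Motor = 6*2 = 12.
Iteration 4: no further components; recursion stops.
SUM(total) = 1 + 2 + 3 + 2 + 6 + 10 + 12 = 36.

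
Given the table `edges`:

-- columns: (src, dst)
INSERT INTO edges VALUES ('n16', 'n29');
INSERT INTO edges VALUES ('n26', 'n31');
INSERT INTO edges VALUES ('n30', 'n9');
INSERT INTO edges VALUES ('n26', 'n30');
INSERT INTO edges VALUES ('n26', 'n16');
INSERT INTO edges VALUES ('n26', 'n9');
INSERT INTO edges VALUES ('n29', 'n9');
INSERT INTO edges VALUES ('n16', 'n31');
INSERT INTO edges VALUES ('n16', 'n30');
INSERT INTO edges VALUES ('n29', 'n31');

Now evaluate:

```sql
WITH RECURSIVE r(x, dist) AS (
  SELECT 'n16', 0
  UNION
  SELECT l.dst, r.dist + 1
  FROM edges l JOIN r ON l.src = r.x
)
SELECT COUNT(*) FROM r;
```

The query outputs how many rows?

Base: (n16, dist=0).
Iteration 1: edges from {n16} -> (n29, dist=1), (n30, dist=1), (n31, dist=1).
Iteration 2: edges from {n29,n30,n31} -> (n31, dist=2), (n9, dist=2). [UNION drops 1 duplicate row(s)]
Iteration 3: no outgoing edges from {n31,n9}; recursion stops.
Total rows emitted: 6.

6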